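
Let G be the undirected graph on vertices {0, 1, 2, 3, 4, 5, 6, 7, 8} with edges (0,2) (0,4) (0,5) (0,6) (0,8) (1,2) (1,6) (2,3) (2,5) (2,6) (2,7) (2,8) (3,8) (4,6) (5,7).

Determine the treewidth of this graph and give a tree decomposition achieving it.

Each bag holds 3 vertices, so the decomposition has width 2, which upper-bounds the treewidth. On the other hand G contains the 3-clique {0, 2, 8}. A clique must lie in a single bag of any decomposition, so no decomposition can have width below 2. Therefore the treewidth is 2.

Treewidth 2.
One such decomposition:
Bags: B1 = {0, 2, 8}  B2 = {0, 2, 6}  B3 = {0, 2, 5}  B4 = {2, 5, 7}  B5 = {1, 2, 6}  B6 = {0, 4, 6}  B7 = {2, 3, 8}
Tree: B1–B2, B2–B3, B3–B4, B2–B5, B2–B6, B1–B7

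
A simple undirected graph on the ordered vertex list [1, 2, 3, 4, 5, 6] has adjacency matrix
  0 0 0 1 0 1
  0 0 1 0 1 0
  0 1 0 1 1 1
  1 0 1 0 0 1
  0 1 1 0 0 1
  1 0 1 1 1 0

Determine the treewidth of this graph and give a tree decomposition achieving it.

Treewidth 2.
One such decomposition:
Bags: B1 = {3, 5, 6}  B2 = {2, 3, 5}  B3 = {3, 4, 6}  B4 = {1, 4, 6}
Tree: B1–B2, B1–B3, B3–B4

The largest bag has 3 vertices, giving width 2; this decomposition certifies tw(G) ≤ 2. For the lower bound, the 3 vertices {1, 4, 6} are pairwise adjacent, and any tree decomposition puts a clique entirely inside one bag — forcing width ≥ 2. Combining the bounds, tw(G) = 2.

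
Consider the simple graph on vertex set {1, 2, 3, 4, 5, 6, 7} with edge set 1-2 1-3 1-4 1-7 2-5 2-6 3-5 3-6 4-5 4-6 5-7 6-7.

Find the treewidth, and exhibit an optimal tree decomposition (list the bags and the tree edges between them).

Treewidth 3.
Bags: B1 = {1, 5, 6, 7}  B2 = {1, 4, 5, 6}  B3 = {1, 2, 5, 6}  B4 = {1, 3, 5, 6}
Tree: B1–B2, B2–B3, B3–B4

Every bag has size at most 4, so the width is 4 − 1 = 3 and tw(G) ≤ 3. For the lower bound: the 4 vertex sets {1,7}, {4,6}, {5}, {2} are disjoint, each induces a connected subgraph, and every pair is joined by at least one edge of G. Contracting each set to a single vertex therefore yields K_{4} as a minor, and since treewidth is minor-monotone, tw(G) ≥ tw(K_{4}) = 3. Combining the bounds, tw(G) = 3.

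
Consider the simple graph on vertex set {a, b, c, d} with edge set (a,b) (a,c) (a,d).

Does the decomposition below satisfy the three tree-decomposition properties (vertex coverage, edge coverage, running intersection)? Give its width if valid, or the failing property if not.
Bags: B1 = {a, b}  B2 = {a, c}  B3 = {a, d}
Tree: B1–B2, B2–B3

Yes; width 1.

Every vertex of G appears in some bag (union = {a, b, c, d}); every edge is covered by a bag; and for each vertex v the set of bags containing v is connected in the bag tree. The decomposition is therefore valid. The largest bag has 2 vertices, so the width is 1.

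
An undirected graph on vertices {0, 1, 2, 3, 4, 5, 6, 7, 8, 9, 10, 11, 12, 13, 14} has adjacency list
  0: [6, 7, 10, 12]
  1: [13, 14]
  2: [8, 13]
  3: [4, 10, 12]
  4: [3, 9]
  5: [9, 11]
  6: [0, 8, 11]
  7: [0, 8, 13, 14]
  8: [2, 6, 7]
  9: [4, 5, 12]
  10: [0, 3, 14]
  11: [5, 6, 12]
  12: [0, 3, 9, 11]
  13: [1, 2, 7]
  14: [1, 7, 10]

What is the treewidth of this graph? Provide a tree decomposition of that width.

Treewidth 3.
One such decomposition:
Bags: B1 = {1, 2, 8, 13}  B2 = {1, 7, 8, 13}  B3 = {1, 7, 8, 14}  B4 = {6, 7, 8, 14}  B5 = {0, 6, 7, 14}  B6 = {0, 6, 10, 14}  B7 = {0, 6, 10, 11}  B8 = {0, 10, 11, 12}  B9 = {3, 10, 11, 12}  B10 = {3, 5, 11, 12}  B11 = {3, 5, 9, 12}  B12 = {3, 4, 5, 9}
Tree: B1–B2, B2–B3, B3–B4, B4–B5, B5–B6, B6–B7, B7–B8, B8–B9, B9–B10, B10–B11, B11–B12

The largest bag has 4 vertices, giving width 3; this decomposition certifies tw(G) ≤ 3. For the lower bound: the 4 vertex sets {1,2,13}, {8}, {7}, {0,6,10,14} are disjoint, each induces a connected subgraph, and every pair is joined by at least one edge of G. Contracting each set to a single vertex therefore yields K_{4} as a minor, and since treewidth is minor-monotone, tw(G) ≥ tw(K_{4}) = 3. The upper and lower bounds meet at 3, so that is the treewidth.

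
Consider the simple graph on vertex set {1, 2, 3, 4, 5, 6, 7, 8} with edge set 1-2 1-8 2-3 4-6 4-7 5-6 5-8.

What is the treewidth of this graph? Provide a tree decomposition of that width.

Every bag has size at most 2, so the width is 2 − 1 = 1 and tw(G) ≤ 1. Any graph with an edge has treewidth ≥ 1, and G has the edge 7–4. Therefore the treewidth is 1.

Treewidth 1.
Bags: B1 = {4, 7}  B2 = {4, 6}  B3 = {5, 6}  B4 = {5, 8}  B5 = {1, 8}  B6 = {1, 2}  B7 = {2, 3}
Tree: B1–B2, B2–B3, B3–B4, B4–B5, B5–B6, B6–B7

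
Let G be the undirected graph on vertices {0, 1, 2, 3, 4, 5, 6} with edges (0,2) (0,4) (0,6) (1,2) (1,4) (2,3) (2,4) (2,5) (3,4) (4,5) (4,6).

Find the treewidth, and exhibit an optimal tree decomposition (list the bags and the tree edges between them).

Treewidth 2.
Bags: B1 = {2, 4, 5}  B2 = {1, 2, 4}  B3 = {2, 3, 4}  B4 = {0, 2, 4}  B5 = {0, 4, 6}
Tree: B1–B2, B2–B3, B1–B4, B4–B5

Each bag holds 3 vertices, so the decomposition has width 2, which upper-bounds the treewidth. On the other hand G contains the 3-clique {0, 2, 4}. A clique must lie in a single bag of any decomposition, so no decomposition can have width below 2. Hence tw(G) = 2 exactly.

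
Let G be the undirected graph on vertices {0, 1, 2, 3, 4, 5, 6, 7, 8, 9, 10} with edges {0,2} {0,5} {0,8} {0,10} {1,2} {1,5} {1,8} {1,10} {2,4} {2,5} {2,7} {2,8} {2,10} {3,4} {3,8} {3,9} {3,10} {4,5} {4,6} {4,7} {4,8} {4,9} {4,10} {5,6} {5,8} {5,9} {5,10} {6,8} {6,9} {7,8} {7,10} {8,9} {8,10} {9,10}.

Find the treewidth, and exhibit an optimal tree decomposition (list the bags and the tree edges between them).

The largest bag has 5 vertices, giving width 4; this decomposition certifies tw(G) ≤ 4. On the other hand G contains the 5-clique {3, 4, 8, 9, 10}. A clique must lie in a single bag of any decomposition, so no decomposition can have width below 4. Therefore the treewidth is 4.

Treewidth 4.
Bags: B1 = {4, 5, 8, 9, 10}  B2 = {2, 4, 5, 8, 10}  B3 = {1, 2, 5, 8, 10}  B4 = {0, 2, 5, 8, 10}  B5 = {2, 4, 7, 8, 10}  B6 = {4, 5, 6, 8, 9}  B7 = {3, 4, 8, 9, 10}
Tree: B1–B2, B2–B3, B3–B4, B2–B5, B1–B6, B1–B7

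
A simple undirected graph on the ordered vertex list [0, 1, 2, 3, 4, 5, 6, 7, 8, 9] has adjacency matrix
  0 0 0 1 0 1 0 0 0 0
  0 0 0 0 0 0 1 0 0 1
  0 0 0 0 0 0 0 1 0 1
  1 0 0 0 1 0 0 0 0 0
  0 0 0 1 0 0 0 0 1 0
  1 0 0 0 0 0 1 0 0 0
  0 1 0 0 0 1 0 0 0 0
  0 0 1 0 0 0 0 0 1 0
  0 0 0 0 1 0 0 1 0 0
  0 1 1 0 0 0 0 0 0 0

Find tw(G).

2

A width-2 tree decomposition is:
Bags: B1 = {0, 3, 5}  B2 = {3, 5, 6}  B3 = {1, 3, 6}  B4 = {1, 3, 9}  B5 = {2, 3, 9}  B6 = {2, 3, 7}  B7 = {3, 7, 8}  B8 = {3, 4, 8}
Tree: B1–B2, B2–B3, B3–B4, B4–B5, B5–B6, B6–B7, B7–B8
Each bag holds 3 vertices, so the decomposition has width 2, which upper-bounds the treewidth. Since 3–0–5–6–1–9–2–7–8–4–3 is a cycle in G, G is not acyclic. Forests are exactly the graphs of treewidth ≤ 1, so tw(G) ≥ 2. Therefore the treewidth is 2.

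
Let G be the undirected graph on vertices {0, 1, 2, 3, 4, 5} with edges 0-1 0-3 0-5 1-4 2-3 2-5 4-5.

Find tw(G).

2

A width-2 tree decomposition is:
Bags: B1 = {0, 1, 4}  B2 = {0, 4, 5}  B3 = {0, 3, 5}  B4 = {2, 3, 5}
Tree: B1–B2, B2–B3, B3–B4
Every bag has size at most 3, so the width is 3 − 1 = 2 and tw(G) ≤ 2. The edges 1–4–5–0–1 form a cycle, so G is not a tree and its treewidth is at least 2. Hence tw(G) = 2 exactly.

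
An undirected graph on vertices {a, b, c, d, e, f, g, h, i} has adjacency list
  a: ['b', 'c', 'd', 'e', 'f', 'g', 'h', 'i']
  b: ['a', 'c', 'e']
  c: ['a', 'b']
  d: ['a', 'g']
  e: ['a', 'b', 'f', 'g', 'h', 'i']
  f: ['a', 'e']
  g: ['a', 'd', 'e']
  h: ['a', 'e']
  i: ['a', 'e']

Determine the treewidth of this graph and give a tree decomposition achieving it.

Each bag holds 3 vertices, so the decomposition has width 2, which upper-bounds the treewidth. Conversely, {a, d, g} is a clique of size 3, and the vertices of any clique must share a bag in every tree decomposition; so some bag has ≥ 3 vertices and tw(G) ≥ 2. The upper and lower bounds meet at 2, so that is the treewidth.

Treewidth 2.
One optimal decomposition is:
Bags: B1 = {a, d, g}  B2 = {a, e, g}  B3 = {a, e, h}  B4 = {a, e, i}  B5 = {a, b, e}  B6 = {a, b, c}  B7 = {a, e, f}
Tree: B1–B2, B2–B3, B3–B4, B3–B5, B5–B6, B3–B7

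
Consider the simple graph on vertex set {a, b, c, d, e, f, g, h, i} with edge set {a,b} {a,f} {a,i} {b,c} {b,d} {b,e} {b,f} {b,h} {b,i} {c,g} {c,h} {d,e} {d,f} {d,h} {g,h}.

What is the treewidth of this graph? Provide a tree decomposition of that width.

Each bag holds 3 vertices, so the decomposition has width 2, which upper-bounds the treewidth. Conversely, {c, g, h} is a clique of size 3, and the vertices of any clique must share a bag in every tree decomposition; so some bag has ≥ 3 vertices and tw(G) ≥ 2. The upper and lower bounds meet at 2, so that is the treewidth.

Treewidth 2.
One optimal decomposition is:
Bags: B1 = {b, d, e}  B2 = {b, d, h}  B3 = {b, c, h}  B4 = {b, d, f}  B5 = {c, g, h}  B6 = {a, b, f}  B7 = {a, b, i}
Tree: B1–B2, B2–B3, B1–B4, B3–B5, B4–B6, B6–B7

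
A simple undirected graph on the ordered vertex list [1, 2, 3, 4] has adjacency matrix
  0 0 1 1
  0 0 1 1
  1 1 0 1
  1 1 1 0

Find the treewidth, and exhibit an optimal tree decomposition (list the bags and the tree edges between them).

Treewidth 2.
One such decomposition:
Bags: B1 = {2, 3, 4}  B2 = {1, 3, 4}
Tree: B1–B2

Every bag has size at most 3, so the width is 3 − 1 = 2 and tw(G) ≤ 2. For the lower bound, the 3 vertices {1, 3, 4} are pairwise adjacent, and any tree decomposition puts a clique entirely inside one bag — forcing width ≥ 2. Hence tw(G) = 2 exactly.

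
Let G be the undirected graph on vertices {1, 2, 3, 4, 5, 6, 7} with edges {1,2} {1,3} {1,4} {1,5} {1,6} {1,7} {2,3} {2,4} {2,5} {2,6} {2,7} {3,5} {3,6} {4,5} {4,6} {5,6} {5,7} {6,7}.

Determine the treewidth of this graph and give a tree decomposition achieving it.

Treewidth 4.
One such decomposition:
Bags: B1 = {1, 2, 3, 5, 6}  B2 = {1, 2, 4, 5, 6}  B3 = {1, 2, 5, 6, 7}
Tree: B1–B2, B1–B3

Each bag holds 5 vertices, so the decomposition has width 4, which upper-bounds the treewidth. On the other hand G contains the 5-clique {1, 2, 3, 5, 6}. A clique must lie in a single bag of any decomposition, so no decomposition can have width below 4. Combining the bounds, tw(G) = 4.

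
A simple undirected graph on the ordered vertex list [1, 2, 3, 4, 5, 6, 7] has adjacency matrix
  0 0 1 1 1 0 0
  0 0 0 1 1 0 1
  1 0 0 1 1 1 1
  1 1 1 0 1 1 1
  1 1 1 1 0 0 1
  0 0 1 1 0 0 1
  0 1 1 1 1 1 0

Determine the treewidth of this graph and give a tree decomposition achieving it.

Treewidth 3.
One such decomposition:
Bags: B1 = {3, 4, 5, 7}  B2 = {1, 3, 4, 5}  B3 = {2, 4, 5, 7}  B4 = {3, 4, 6, 7}
Tree: B1–B2, B1–B3, B1–B4

Each bag holds 4 vertices, so the decomposition has width 3, which upper-bounds the treewidth. Conversely, {2, 4, 5, 7} is a clique of size 4, and the vertices of any clique must share a bag in every tree decomposition; so some bag has ≥ 4 vertices and tw(G) ≥ 3. Combining the bounds, tw(G) = 3.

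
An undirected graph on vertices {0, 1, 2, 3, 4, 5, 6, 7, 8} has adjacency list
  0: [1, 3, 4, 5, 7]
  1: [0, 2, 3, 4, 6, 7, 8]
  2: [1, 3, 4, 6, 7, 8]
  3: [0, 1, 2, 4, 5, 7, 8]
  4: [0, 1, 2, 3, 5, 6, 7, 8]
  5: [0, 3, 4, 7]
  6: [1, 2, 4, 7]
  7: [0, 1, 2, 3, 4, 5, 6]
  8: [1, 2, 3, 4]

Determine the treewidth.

A width-4 tree decomposition is:
Bags: B1 = {1, 2, 3, 4, 7}  B2 = {1, 2, 4, 6, 7}  B3 = {0, 1, 3, 4, 7}  B4 = {0, 3, 4, 5, 7}  B5 = {1, 2, 3, 4, 8}
Tree: B1–B2, B1–B3, B3–B4, B1–B5
Each bag holds 5 vertices, so the decomposition has width 4, which upper-bounds the treewidth. Conversely, {0, 1, 3, 4, 7} is a clique of size 5, and the vertices of any clique must share a bag in every tree decomposition; so some bag has ≥ 5 vertices and tw(G) ≥ 4. Combining the bounds, tw(G) = 4.

4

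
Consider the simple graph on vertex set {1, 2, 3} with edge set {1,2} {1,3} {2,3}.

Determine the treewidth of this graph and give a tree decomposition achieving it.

A single bag containing all 3 vertices is trivially a valid decomposition of width 2. Conversely, {1, 2, 3} is a clique of size 3, and the vertices of any clique must share a bag in every tree decomposition; so some bag has ≥ 3 vertices and tw(G) ≥ 2. The upper and lower bounds meet at 2, so that is the treewidth.

Treewidth 2.
One such decomposition:
Bags: B1 = {1, 2, 3}
Tree: (single bag)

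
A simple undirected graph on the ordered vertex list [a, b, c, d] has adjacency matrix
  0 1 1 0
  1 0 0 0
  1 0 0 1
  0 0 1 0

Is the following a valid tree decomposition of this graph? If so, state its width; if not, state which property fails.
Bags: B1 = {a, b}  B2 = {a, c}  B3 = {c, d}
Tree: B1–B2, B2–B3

Yes; width 1.

Every vertex of G appears in some bag (union = {a, b, c, d}); every edge is covered by a bag; and for each vertex v the set of bags containing v is connected in the bag tree. The decomposition is therefore valid. The largest bag has 2 vertices, so the width is 1.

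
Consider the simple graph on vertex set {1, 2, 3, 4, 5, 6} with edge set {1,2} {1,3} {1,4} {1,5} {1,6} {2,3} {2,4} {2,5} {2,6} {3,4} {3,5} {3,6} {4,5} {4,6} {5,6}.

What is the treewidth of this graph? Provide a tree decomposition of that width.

With just one bag of size 6, the width is 6 − 1 = 5, so tw(G) ≤ 5. Conversely, {1, 2, 3, 4, 5, 6} is a clique of size 6, and the vertices of any clique must share a bag in every tree decomposition; so some bag has ≥ 6 vertices and tw(G) ≥ 5. Therefore the treewidth is 5.

Treewidth 5.
One optimal decomposition is:
Bags: B1 = {1, 2, 3, 4, 5, 6}
Tree: (single bag)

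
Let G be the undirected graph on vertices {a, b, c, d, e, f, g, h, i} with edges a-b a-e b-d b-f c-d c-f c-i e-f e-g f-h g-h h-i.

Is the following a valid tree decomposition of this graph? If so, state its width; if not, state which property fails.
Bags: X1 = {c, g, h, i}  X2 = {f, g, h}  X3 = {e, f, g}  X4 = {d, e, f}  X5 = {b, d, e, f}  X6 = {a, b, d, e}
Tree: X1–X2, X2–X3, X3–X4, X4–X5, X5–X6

No — edge (c,f) lies in no bag.

A tree decomposition must satisfy three properties: every vertex lies in some bag; for every edge, both endpoints lie together in some bag; and for every vertex, the bags containing it form a connected subtree. Here edge (c,f) lies in no bag, so the decomposition is invalid.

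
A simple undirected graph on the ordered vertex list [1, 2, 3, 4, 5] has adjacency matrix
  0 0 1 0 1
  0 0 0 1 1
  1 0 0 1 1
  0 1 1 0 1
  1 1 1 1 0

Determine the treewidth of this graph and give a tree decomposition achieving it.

Treewidth 2.
One optimal decomposition is:
Bags: B1 = {3, 4, 5}  B2 = {1, 3, 5}  B3 = {2, 4, 5}
Tree: B1–B2, B1–B3

Every bag has size at most 3, so the width is 3 − 1 = 2 and tw(G) ≤ 2. Conversely, {2, 4, 5} is a clique of size 3, and the vertices of any clique must share a bag in every tree decomposition; so some bag has ≥ 3 vertices and tw(G) ≥ 2. Therefore the treewidth is 2.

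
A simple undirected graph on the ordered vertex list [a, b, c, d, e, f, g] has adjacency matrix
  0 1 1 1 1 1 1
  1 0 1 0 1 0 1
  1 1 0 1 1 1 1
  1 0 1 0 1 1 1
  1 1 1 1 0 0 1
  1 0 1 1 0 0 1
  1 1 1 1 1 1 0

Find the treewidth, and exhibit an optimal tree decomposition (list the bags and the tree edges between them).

Treewidth 4.
Bags: B1 = {a, c, d, e, g}  B2 = {a, b, c, e, g}  B3 = {a, c, d, f, g}
Tree: B1–B2, B1–B3

The largest bag has 5 vertices, giving width 4; this decomposition certifies tw(G) ≤ 4. For the lower bound, the 5 vertices {a, c, d, e, g} are pairwise adjacent, and any tree decomposition puts a clique entirely inside one bag — forcing width ≥ 4. The upper and lower bounds meet at 4, so that is the treewidth.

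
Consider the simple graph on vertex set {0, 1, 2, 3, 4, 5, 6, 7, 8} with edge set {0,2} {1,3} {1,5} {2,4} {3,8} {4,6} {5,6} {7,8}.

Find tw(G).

1

A width-1 tree decomposition is:
Bags: B1 = {0, 2}  B2 = {2, 4}  B3 = {4, 6}  B4 = {5, 6}  B5 = {1, 5}  B6 = {1, 3}  B7 = {3, 8}  B8 = {7, 8}
Tree: B1–B2, B2–B3, B3–B4, B4–B5, B5–B6, B6–B7, B7–B8
Each bag holds 2 vertices, so the decomposition has width 1, which upper-bounds the treewidth. Since G has at least one edge (e.g. 0–2), it is not an edgeless graph, so tw(G) ≥ 1. The upper and lower bounds meet at 1, so that is the treewidth.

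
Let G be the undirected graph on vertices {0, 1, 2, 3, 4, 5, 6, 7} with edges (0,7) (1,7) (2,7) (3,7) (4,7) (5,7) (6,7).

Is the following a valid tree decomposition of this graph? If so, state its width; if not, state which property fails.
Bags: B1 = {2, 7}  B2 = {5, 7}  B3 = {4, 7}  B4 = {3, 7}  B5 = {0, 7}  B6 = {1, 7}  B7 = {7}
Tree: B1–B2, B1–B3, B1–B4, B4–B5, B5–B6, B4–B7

No — vertex 6 appears in no bag.

A tree decomposition must satisfy three properties: every vertex lies in some bag; for every edge, both endpoints lie together in some bag; and for every vertex, the bags containing it form a connected subtree. Here vertex 6 appears in no bag, so the decomposition is invalid.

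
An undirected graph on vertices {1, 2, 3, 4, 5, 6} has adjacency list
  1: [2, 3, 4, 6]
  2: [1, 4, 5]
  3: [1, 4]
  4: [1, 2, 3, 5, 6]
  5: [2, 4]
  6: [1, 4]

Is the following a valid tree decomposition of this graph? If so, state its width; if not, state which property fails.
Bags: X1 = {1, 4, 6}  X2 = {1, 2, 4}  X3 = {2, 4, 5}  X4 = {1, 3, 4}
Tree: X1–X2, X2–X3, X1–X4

Vertex coverage: the bags together contain {1, 2, 3, 4, 5, 6}, the full vertex set. Edge coverage: each edge of G has both endpoints in at least one bag. Running intersection: for every vertex, the bags containing it form a connected subtree. All three properties hold, so this is a valid tree decomposition of width max|bag| − 1 = 2, and hence tw(G) ≤ 2.

Yes; width 2.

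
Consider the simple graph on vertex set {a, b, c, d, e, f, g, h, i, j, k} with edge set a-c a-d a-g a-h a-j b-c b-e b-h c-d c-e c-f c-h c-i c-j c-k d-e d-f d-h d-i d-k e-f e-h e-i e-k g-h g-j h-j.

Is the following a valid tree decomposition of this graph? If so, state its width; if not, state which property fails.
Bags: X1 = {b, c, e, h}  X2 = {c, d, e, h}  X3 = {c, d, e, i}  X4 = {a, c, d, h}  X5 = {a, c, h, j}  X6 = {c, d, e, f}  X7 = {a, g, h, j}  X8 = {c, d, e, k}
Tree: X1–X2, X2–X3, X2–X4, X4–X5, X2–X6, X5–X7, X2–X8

Vertex coverage: the bags together contain {a, b, c, d, e, f, g, h, i, j, k}, the full vertex set. Edge coverage: each edge of G has both endpoints in at least one bag. Running intersection: for every vertex, the bags containing it form a connected subtree. All three properties hold, so this is a valid tree decomposition of width max|bag| − 1 = 3, and hence tw(G) ≤ 3.

Yes; width 3.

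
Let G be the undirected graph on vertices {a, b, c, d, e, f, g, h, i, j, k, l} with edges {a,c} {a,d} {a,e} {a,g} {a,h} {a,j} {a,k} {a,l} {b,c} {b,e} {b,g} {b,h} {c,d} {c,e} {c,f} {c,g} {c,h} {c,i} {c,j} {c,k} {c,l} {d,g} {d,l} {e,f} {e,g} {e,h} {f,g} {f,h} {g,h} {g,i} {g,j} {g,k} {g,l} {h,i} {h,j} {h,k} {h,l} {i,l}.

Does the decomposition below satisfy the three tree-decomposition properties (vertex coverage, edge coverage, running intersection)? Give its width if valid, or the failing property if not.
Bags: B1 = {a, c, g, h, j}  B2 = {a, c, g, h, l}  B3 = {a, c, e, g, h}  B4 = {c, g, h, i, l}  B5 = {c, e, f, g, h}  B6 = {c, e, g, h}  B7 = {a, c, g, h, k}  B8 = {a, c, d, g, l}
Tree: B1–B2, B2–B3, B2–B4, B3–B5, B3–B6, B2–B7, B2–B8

No — vertex b appears in no bag.

A tree decomposition must satisfy three properties: every vertex lies in some bag; for every edge, both endpoints lie together in some bag; and for every vertex, the bags containing it form a connected subtree. Here vertex b appears in no bag, so the decomposition is invalid.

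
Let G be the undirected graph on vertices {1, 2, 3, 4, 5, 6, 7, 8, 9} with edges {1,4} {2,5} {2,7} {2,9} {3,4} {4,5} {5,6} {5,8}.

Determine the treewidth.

1

A width-1 tree decomposition is:
Bags: B1 = {2, 5}  B2 = {2, 7}  B3 = {4, 5}  B4 = {3, 4}  B5 = {5, 6}  B6 = {2, 9}  B7 = {1, 4}  B8 = {5, 8}
Tree: B1–B2, B1–B3, B3–B4, B1–B5, B1–B6, B4–B7, B1–B8
Each bag holds 2 vertices, so the decomposition has width 1, which upper-bounds the treewidth. Any graph with an edge has treewidth ≥ 1, and G has the edge 2–5. Combining the bounds, tw(G) = 1.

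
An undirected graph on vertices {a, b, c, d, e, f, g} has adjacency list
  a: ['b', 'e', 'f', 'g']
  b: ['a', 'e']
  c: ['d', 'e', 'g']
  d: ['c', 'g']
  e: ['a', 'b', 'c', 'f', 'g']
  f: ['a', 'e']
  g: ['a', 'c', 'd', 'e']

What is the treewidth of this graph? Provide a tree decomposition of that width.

Each bag holds 3 vertices, so the decomposition has width 2, which upper-bounds the treewidth. On the other hand G contains the 3-clique {c, d, g}. A clique must lie in a single bag of any decomposition, so no decomposition can have width below 2. The upper and lower bounds meet at 2, so that is the treewidth.

Treewidth 2.
One such decomposition:
Bags: B1 = {a, e, g}  B2 = {a, e, f}  B3 = {a, b, e}  B4 = {c, e, g}  B5 = {c, d, g}
Tree: B1–B2, B1–B3, B1–B4, B4–B5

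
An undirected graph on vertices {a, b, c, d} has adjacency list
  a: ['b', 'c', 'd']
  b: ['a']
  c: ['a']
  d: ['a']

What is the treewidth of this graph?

A width-1 tree decomposition is:
Bags: B1 = {a, c}  B2 = {a, d}  B3 = {a, b}
Tree: B1–B2, B1–B3
Each bag holds 2 vertices, so the decomposition has width 1, which upper-bounds the treewidth. Any graph with an edge has treewidth ≥ 1, and G has the edge a–c. Combining the bounds, tw(G) = 1.

1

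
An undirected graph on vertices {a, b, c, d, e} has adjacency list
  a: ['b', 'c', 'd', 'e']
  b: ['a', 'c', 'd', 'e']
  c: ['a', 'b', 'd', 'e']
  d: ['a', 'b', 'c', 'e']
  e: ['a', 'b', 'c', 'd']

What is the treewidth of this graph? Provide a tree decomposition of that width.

Treewidth 4.
One optimal decomposition is:
Bags: B1 = {a, b, c, d, e}
Tree: (single bag)

With just one bag of size 5, the width is 5 − 1 = 4, so tw(G) ≤ 4. On the other hand G contains the 5-clique {a, b, c, d, e}. A clique must lie in a single bag of any decomposition, so no decomposition can have width below 4. Combining the bounds, tw(G) = 4.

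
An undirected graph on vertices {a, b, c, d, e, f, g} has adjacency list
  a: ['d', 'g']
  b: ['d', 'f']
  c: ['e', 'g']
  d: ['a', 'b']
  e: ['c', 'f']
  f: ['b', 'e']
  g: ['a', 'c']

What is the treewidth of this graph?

2

A width-2 tree decomposition is:
Bags: B1 = {a, b, d}  B2 = {a, b, g}  B3 = {b, c, g}  B4 = {b, c, e}  B5 = {b, e, f}
Tree: B1–B2, B2–B3, B3–B4, B4–B5
Each bag holds 3 vertices, so the decomposition has width 2, which upper-bounds the treewidth. For the lower bound, G contains the cycle b–d–a–g–c–e–f–b, so G is not a forest; only forests have treewidth ≤ 1, hence tw(G) ≥ 2. Combining the bounds, tw(G) = 2.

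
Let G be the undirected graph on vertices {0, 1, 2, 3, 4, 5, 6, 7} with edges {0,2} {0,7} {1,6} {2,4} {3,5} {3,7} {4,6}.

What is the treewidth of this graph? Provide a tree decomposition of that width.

Treewidth 1.
Bags: B1 = {1, 6}  B2 = {4, 6}  B3 = {2, 4}  B4 = {0, 2}  B5 = {0, 7}  B6 = {3, 7}  B7 = {3, 5}
Tree: B1–B2, B2–B3, B3–B4, B4–B5, B5–B6, B6–B7

The largest bag has 2 vertices, giving width 1; this decomposition certifies tw(G) ≤ 1. Since G has at least one edge (e.g. 1–6), it is not an edgeless graph, so tw(G) ≥ 1. Combining the bounds, tw(G) = 1.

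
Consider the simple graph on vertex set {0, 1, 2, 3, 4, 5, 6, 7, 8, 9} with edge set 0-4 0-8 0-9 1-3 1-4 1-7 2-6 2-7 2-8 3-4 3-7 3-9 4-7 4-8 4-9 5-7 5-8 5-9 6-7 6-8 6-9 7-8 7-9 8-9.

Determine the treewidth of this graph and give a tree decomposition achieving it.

Treewidth 3.
Bags: B1 = {4, 7, 8, 9}  B2 = {3, 4, 7, 9}  B3 = {5, 7, 8, 9}  B4 = {0, 4, 8, 9}  B5 = {1, 3, 4, 7}  B6 = {6, 7, 8, 9}  B7 = {2, 6, 7, 8}
Tree: B1–B2, B1–B3, B1–B4, B2–B5, B1–B6, B6–B7

The largest bag has 4 vertices, giving width 3; this decomposition certifies tw(G) ≤ 3. On the other hand G contains the 4-clique {0, 4, 8, 9}. A clique must lie in a single bag of any decomposition, so no decomposition can have width below 3. Hence tw(G) = 3 exactly.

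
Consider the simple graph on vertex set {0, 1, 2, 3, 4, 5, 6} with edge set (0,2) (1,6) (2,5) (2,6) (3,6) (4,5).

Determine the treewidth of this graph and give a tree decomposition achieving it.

Treewidth 1.
One such decomposition:
Bags: B1 = {0, 2}  B2 = {2, 5}  B3 = {2, 6}  B4 = {4, 5}  B5 = {1, 6}  B6 = {3, 6}
Tree: B1–B2, B1–B3, B2–B4, B3–B5, B5–B6

Each bag holds 2 vertices, so the decomposition has width 1, which upper-bounds the treewidth. G has an edge, so its treewidth is at least 1. Hence tw(G) = 1 exactly.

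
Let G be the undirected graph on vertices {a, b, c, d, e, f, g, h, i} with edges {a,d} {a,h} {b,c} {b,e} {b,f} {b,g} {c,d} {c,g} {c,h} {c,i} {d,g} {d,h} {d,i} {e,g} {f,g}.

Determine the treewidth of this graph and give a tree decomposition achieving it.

Treewidth 2.
One optimal decomposition is:
Bags: B1 = {c, d, h}  B2 = {c, d, g}  B3 = {b, c, g}  B4 = {b, f, g}  B5 = {b, e, g}  B6 = {a, d, h}  B7 = {c, d, i}
Tree: B1–B2, B2–B3, B3–B4, B4–B5, B1–B6, B2–B7

Every bag has size at most 3, so the width is 3 − 1 = 2 and tw(G) ≤ 2. Conversely, {c, d, g} is a clique of size 3, and the vertices of any clique must share a bag in every tree decomposition; so some bag has ≥ 3 vertices and tw(G) ≥ 2. Combining the bounds, tw(G) = 2.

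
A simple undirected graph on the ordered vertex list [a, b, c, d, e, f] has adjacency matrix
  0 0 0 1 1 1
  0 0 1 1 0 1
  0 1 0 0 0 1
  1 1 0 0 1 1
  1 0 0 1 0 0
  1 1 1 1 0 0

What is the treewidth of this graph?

A width-2 tree decomposition is:
Bags: B1 = {a, d, f}  B2 = {b, d, f}  B3 = {a, d, e}  B4 = {b, c, f}
Tree: B1–B2, B1–B3, B2–B4
The largest bag has 3 vertices, giving width 2; this decomposition certifies tw(G) ≤ 2. On the other hand G contains the 3-clique {a, d, e}. A clique must lie in a single bag of any decomposition, so no decomposition can have width below 2. Therefore the treewidth is 2.

2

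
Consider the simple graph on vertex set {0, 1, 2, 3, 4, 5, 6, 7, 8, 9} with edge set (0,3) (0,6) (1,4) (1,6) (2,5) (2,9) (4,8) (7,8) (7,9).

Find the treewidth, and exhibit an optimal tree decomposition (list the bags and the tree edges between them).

Treewidth 1.
Bags: B1 = {0, 3}  B2 = {0, 6}  B3 = {1, 6}  B4 = {1, 4}  B5 = {4, 8}  B6 = {7, 8}  B7 = {7, 9}  B8 = {2, 9}  B9 = {2, 5}
Tree: B1–B2, B2–B3, B3–B4, B4–B5, B5–B6, B6–B7, B7–B8, B8–B9

Every bag has size at most 2, so the width is 2 − 1 = 1 and tw(G) ≤ 1. G has an edge, so its treewidth is at least 1. Combining the bounds, tw(G) = 1.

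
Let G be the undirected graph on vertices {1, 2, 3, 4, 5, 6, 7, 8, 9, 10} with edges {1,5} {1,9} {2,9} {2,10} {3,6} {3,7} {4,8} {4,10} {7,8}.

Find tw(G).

1

A width-1 tree decomposition is:
Bags: B1 = {3, 6}  B2 = {3, 7}  B3 = {7, 8}  B4 = {4, 8}  B5 = {4, 10}  B6 = {2, 10}  B7 = {2, 9}  B8 = {1, 9}  B9 = {1, 5}
Tree: B1–B2, B2–B3, B3–B4, B4–B5, B5–B6, B6–B7, B7–B8, B8–B9
Every bag has size at most 2, so the width is 2 − 1 = 1 and tw(G) ≤ 1. Any graph with an edge has treewidth ≥ 1, and G has the edge 6–3. The upper and lower bounds meet at 1, so that is the treewidth.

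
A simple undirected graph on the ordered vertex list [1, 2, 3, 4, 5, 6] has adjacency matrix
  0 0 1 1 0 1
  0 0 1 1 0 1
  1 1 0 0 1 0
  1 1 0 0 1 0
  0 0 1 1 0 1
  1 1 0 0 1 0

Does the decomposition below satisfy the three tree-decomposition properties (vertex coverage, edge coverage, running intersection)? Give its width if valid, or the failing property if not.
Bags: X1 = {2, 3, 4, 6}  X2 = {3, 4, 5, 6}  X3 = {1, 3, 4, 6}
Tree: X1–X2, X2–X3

Every vertex of G appears in some bag (union = {1, 2, 3, 4, 5, 6}); every edge is covered by a bag; and for each vertex v the set of bags containing v is connected in the bag tree. The decomposition is therefore valid. The largest bag has 4 vertices, so the width is 3.

Yes; width 3.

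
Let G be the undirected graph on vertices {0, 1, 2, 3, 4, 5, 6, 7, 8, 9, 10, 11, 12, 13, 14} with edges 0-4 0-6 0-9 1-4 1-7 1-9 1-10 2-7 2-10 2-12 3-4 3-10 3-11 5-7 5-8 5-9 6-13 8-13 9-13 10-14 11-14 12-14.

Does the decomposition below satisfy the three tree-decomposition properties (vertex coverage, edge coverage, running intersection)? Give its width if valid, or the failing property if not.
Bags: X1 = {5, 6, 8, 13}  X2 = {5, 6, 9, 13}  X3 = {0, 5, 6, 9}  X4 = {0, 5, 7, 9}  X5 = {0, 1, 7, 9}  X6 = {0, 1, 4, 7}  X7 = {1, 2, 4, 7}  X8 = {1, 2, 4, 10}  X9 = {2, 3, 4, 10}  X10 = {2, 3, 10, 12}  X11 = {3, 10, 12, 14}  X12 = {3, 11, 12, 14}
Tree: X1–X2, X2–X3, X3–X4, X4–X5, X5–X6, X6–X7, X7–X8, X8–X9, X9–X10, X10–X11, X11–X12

Vertex coverage: the bags together contain {0, 1, 2, 3, 4, 5, 6, 7, 8, 9, 10, 11, 12, 13, 14}, the full vertex set. Edge coverage: each edge of G has both endpoints in at least one bag. Running intersection: for every vertex, the bags containing it form a connected subtree. All three properties hold, so this is a valid tree decomposition of width max|bag| − 1 = 3, and hence tw(G) ≤ 3.

Yes; width 3.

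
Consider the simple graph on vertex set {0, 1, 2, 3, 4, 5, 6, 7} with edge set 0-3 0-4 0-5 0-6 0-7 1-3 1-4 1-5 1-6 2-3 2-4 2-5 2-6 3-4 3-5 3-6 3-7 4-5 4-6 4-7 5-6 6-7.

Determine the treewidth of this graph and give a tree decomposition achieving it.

Treewidth 4.
One such decomposition:
Bags: B1 = {0, 3, 4, 6, 7}  B2 = {0, 3, 4, 5, 6}  B3 = {1, 3, 4, 5, 6}  B4 = {2, 3, 4, 5, 6}
Tree: B1–B2, B2–B3, B3–B4

Each bag holds 5 vertices, so the decomposition has width 4, which upper-bounds the treewidth. Conversely, {0, 3, 4, 5, 6} is a clique of size 5, and the vertices of any clique must share a bag in every tree decomposition; so some bag has ≥ 5 vertices and tw(G) ≥ 4. Therefore the treewidth is 4.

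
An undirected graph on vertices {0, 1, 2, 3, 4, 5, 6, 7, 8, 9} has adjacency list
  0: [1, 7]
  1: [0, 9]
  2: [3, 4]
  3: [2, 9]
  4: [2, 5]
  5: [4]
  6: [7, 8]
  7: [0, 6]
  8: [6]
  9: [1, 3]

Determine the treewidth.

A width-1 tree decomposition is:
Bags: B1 = {6, 8}  B2 = {6, 7}  B3 = {0, 7}  B4 = {0, 1}  B5 = {1, 9}  B6 = {3, 9}  B7 = {2, 3}  B8 = {2, 4}  B9 = {4, 5}
Tree: B1–B2, B2–B3, B3–B4, B4–B5, B5–B6, B6–B7, B7–B8, B8–B9
The largest bag has 2 vertices, giving width 1; this decomposition certifies tw(G) ≤ 1. Since G has at least one edge (e.g. 8–6), it is not an edgeless graph, so tw(G) ≥ 1. Combining the bounds, tw(G) = 1.

1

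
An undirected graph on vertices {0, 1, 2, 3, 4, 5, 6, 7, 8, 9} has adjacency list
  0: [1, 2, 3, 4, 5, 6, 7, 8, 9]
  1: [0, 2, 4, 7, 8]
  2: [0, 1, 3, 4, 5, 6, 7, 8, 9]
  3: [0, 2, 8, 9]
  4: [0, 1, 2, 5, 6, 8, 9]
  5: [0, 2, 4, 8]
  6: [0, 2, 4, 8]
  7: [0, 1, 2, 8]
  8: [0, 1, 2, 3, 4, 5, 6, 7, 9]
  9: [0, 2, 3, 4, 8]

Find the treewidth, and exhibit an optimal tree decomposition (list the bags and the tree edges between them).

Treewidth 4.
Bags: B1 = {0, 2, 4, 6, 8}  B2 = {0, 2, 4, 8, 9}  B3 = {0, 2, 3, 8, 9}  B4 = {0, 1, 2, 4, 8}  B5 = {0, 1, 2, 7, 8}  B6 = {0, 2, 4, 5, 8}
Tree: B1–B2, B2–B3, B1–B4, B4–B5, B2–B6

Each bag holds 5 vertices, so the decomposition has width 4, which upper-bounds the treewidth. On the other hand G contains the 5-clique {0, 2, 3, 8, 9}. A clique must lie in a single bag of any decomposition, so no decomposition can have width below 4. The upper and lower bounds meet at 4, so that is the treewidth.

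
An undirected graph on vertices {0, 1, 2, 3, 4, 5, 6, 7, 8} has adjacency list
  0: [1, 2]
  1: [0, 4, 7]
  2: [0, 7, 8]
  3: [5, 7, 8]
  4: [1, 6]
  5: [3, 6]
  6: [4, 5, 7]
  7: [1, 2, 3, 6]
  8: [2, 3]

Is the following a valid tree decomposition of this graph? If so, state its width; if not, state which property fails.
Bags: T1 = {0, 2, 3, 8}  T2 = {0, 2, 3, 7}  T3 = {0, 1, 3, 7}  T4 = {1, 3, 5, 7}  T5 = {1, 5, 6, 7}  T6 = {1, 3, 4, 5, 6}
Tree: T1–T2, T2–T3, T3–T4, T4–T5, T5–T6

A tree decomposition must satisfy three properties: every vertex lies in some bag; for every edge, both endpoints lie together in some bag; and for every vertex, the bags containing it form a connected subtree. Here bags containing vertex 3 are not connected in the tree, so the decomposition is invalid.

No — bags containing vertex 3 are not connected in the tree.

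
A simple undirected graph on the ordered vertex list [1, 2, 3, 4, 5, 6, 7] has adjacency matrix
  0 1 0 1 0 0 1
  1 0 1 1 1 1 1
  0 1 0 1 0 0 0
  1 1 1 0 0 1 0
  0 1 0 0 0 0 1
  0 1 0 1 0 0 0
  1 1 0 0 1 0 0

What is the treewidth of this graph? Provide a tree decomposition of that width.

The largest bag has 3 vertices, giving width 2; this decomposition certifies tw(G) ≤ 2. Conversely, {1, 2, 4} is a clique of size 3, and the vertices of any clique must share a bag in every tree decomposition; so some bag has ≥ 3 vertices and tw(G) ≥ 2. The upper and lower bounds meet at 2, so that is the treewidth.

Treewidth 2.
Bags: B1 = {1, 2, 7}  B2 = {1, 2, 4}  B3 = {2, 4, 6}  B4 = {2, 3, 4}  B5 = {2, 5, 7}
Tree: B1–B2, B2–B3, B3–B4, B1–B5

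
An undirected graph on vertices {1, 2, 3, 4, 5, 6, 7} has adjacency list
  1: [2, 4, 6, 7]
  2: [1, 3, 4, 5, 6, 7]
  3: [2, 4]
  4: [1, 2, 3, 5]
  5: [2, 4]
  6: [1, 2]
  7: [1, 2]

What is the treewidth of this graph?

2

A width-2 tree decomposition is:
Bags: B1 = {1, 2, 6}  B2 = {1, 2, 7}  B3 = {1, 2, 4}  B4 = {2, 3, 4}  B5 = {2, 4, 5}
Tree: B1–B2, B2–B3, B3–B4, B3–B5
Every bag has size at most 3, so the width is 3 − 1 = 2 and tw(G) ≤ 2. Conversely, {1, 2, 4} is a clique of size 3, and the vertices of any clique must share a bag in every tree decomposition; so some bag has ≥ 3 vertices and tw(G) ≥ 2. Hence tw(G) = 2 exactly.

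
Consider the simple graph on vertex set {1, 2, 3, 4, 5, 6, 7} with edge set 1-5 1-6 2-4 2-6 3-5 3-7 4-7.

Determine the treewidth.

2

A width-2 tree decomposition is:
Bags: B1 = {1, 3, 5}  B2 = {1, 3, 6}  B3 = {2, 3, 6}  B4 = {2, 3, 4}  B5 = {3, 4, 7}
Tree: B1–B2, B2–B3, B3–B4, B4–B5
The largest bag has 3 vertices, giving width 2; this decomposition certifies tw(G) ≤ 2. Since 3–5–1–6–2–4–7–3 is a cycle in G, G is not acyclic. Forests are exactly the graphs of treewidth ≤ 1, so tw(G) ≥ 2. Therefore the treewidth is 2.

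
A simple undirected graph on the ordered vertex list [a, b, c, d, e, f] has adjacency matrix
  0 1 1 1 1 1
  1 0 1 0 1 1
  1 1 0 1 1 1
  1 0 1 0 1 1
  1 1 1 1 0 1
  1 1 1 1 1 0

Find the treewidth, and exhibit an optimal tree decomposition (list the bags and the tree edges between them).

Treewidth 4.
One such decomposition:
Bags: B1 = {a, b, c, e, f}  B2 = {a, c, d, e, f}
Tree: B1–B2

Each bag holds 5 vertices, so the decomposition has width 4, which upper-bounds the treewidth. On the other hand G contains the 5-clique {a, c, d, e, f}. A clique must lie in a single bag of any decomposition, so no decomposition can have width below 4. Hence tw(G) = 4 exactly.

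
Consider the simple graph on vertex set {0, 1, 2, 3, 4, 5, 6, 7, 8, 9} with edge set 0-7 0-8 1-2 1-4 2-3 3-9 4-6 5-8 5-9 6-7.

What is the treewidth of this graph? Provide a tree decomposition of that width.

Treewidth 2.
Bags: B1 = {0, 5, 8}  B2 = {0, 5, 9}  B3 = {0, 3, 9}  B4 = {0, 2, 3}  B5 = {0, 1, 2}  B6 = {0, 1, 4}  B7 = {0, 4, 6}  B8 = {0, 6, 7}
Tree: B1–B2, B2–B3, B3–B4, B4–B5, B5–B6, B6–B7, B7–B8

Every bag has size at most 3, so the width is 3 − 1 = 2 and tw(G) ≤ 2. For the lower bound, G contains the cycle 0–8–5–9–3–2–1–4–6–7–0, so G is not a forest; only forests have treewidth ≤ 1, hence tw(G) ≥ 2. Hence tw(G) = 2 exactly.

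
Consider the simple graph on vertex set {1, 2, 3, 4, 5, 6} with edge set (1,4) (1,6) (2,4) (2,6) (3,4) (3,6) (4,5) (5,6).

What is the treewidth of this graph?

A width-2 tree decomposition is:
Bags: B1 = {4, 5, 6}  B2 = {2, 4, 6}  B3 = {3, 4, 6}  B4 = {1, 4, 6}
Tree: B1–B2, B2–B3, B3–B4
Every bag has size at most 3, so the width is 3 − 1 = 2 and tw(G) ≤ 2. For the lower bound, G contains the cycle 5–6–2–4–5, so G is not a forest; only forests have treewidth ≤ 1, hence tw(G) ≥ 2. Therefore the treewidth is 2.

2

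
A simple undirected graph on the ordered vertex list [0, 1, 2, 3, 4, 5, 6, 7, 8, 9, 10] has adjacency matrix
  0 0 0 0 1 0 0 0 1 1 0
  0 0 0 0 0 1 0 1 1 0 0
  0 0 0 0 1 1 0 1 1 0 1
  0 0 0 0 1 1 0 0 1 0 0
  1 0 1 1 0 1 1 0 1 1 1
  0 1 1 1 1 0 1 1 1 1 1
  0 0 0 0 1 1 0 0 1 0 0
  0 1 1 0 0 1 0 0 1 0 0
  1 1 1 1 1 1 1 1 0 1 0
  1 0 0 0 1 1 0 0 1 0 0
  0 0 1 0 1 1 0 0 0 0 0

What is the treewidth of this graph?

A width-3 tree decomposition is:
Bags: B1 = {2, 5, 7, 8}  B2 = {2, 4, 5, 8}  B3 = {4, 5, 6, 8}  B4 = {2, 4, 5, 10}  B5 = {1, 5, 7, 8}  B6 = {4, 5, 8, 9}  B7 = {3, 4, 5, 8}  B8 = {0, 4, 8, 9}
Tree: B1–B2, B2–B3, B2–B4, B1–B5, B3–B6, B2–B7, B6–B8
The largest bag has 4 vertices, giving width 3; this decomposition certifies tw(G) ≤ 3. On the other hand G contains the 4-clique {0, 4, 8, 9}. A clique must lie in a single bag of any decomposition, so no decomposition can have width below 3. The upper and lower bounds meet at 3, so that is the treewidth.

3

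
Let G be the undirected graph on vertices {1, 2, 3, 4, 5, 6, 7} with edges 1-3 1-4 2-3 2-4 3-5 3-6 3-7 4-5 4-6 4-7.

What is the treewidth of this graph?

A width-2 tree decomposition is:
Bags: B1 = {3, 4, 6}  B2 = {3, 4, 7}  B3 = {3, 4, 5}  B4 = {1, 3, 4}  B5 = {2, 3, 4}
Tree: B1–B2, B2–B3, B3–B4, B4–B5
Each bag holds 3 vertices, so the decomposition has width 2, which upper-bounds the treewidth. The edges 4–6–3–7–4 form a cycle, so G is not a tree and its treewidth is at least 2. Hence tw(G) = 2 exactly.

2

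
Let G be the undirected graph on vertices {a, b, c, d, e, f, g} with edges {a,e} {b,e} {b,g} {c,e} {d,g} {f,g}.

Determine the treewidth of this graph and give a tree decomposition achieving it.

Treewidth 1.
One such decomposition:
Bags: B1 = {b, e}  B2 = {c, e}  B3 = {b, g}  B4 = {d, g}  B5 = {f, g}  B6 = {a, e}
Tree: B1–B2, B1–B3, B3–B4, B3–B5, B1–B6

Each bag holds 2 vertices, so the decomposition has width 1, which upper-bounds the treewidth. Any graph with an edge has treewidth ≥ 1, and G has the edge e–b. Therefore the treewidth is 1.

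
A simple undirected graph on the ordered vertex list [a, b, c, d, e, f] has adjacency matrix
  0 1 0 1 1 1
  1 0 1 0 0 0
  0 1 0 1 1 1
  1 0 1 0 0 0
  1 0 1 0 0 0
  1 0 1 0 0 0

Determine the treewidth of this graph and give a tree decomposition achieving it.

Each bag holds 3 vertices, so the decomposition has width 2, which upper-bounds the treewidth. Since f–a–b–c–f is a cycle in G, G is not acyclic. Forests are exactly the graphs of treewidth ≤ 1, so tw(G) ≥ 2. Therefore the treewidth is 2.

Treewidth 2.
One such decomposition:
Bags: B1 = {a, c, f}  B2 = {a, b, c}  B3 = {a, c, e}  B4 = {a, c, d}
Tree: B1–B2, B2–B3, B3–B4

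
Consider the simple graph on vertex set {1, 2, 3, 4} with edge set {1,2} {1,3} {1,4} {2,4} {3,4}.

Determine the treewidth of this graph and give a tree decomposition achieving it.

Treewidth 2.
Bags: B1 = {1, 2, 4}  B2 = {1, 3, 4}
Tree: B1–B2

Each bag holds 3 vertices, so the decomposition has width 2, which upper-bounds the treewidth. Conversely, {1, 2, 4} is a clique of size 3, and the vertices of any clique must share a bag in every tree decomposition; so some bag has ≥ 3 vertices and tw(G) ≥ 2. The upper and lower bounds meet at 2, so that is the treewidth.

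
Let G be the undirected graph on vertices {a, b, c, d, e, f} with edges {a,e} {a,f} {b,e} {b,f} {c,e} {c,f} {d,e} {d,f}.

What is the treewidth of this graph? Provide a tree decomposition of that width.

Every bag has size at most 3, so the width is 3 − 1 = 2 and tw(G) ≤ 2. The edges b–f–c–e–b form a cycle, so G is not a tree and its treewidth is at least 2. Combining the bounds, tw(G) = 2.

Treewidth 2.
Bags: B1 = {b, e, f}  B2 = {c, e, f}  B3 = {d, e, f}  B4 = {a, e, f}
Tree: B1–B2, B2–B3, B3–B4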